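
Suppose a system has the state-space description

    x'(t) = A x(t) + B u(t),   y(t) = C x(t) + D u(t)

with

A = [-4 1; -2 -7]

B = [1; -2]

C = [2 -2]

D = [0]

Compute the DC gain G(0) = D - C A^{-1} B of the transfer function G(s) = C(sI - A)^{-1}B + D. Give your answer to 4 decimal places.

1.0000

G(0) = C(-A)^{-1}B + D = -C A^{-1} B + D.
det A = 30, so A^{-1} = (1/30)·adj(A) = [[-7/30, -1/30], [1/15, -2/15]]
A^{-1} B = [-1/6, 1/3]^T
C A^{-1} B = -1
G(0) = D - C A^{-1} B = 0 - (-1) = 1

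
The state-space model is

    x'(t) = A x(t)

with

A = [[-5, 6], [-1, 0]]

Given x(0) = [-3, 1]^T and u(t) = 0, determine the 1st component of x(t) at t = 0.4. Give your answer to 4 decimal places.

det(sI - A) = s^2 - (tr A)s + det A, with tr A = (-5) + 0 = -5 and det A = (-5)·0 - 6·(-1) = 0 - (-6) = 6.
So p(s) = det(sI - A) = s^2 + 5s + 6.
Factor s^2 + 5s + 6: two numbers with sum -5 and product 6 are -2 and -3, so s^2 + 5s + 6 = (s + 2)(s + 3).
Hence p(s) = (s + 2) (s + 3), with roots -3, -2.
The eigenvalues -3, -2 are distinct and real, so A is diagonalisable and x(t) = e^{At} x(0) = V diag(e^{λ_i t}) V^{-1} x(0), where the columns of V are the eigenvectors.
λ = -3: A - (-3)I = [[-2, 6], [-1, 3]]. Row 1 gives (-2)·v1 + 6·v2 = 0, so take v_1 = [-3, -1]^T.
λ = -2: A - (-2)I = [[-3, 6], [-1, 2]]. Row 1 gives (-3)·v1 + 6·v2 = 0, so take v_2 = [-2, -1]^T.
V = [v_1 v_2] = [[-3, -2], [-1, -1]] has det V = 1, so V^{-1} = adj(V)/det V = [[-1, 2], [1, -3]].
Modal coordinates z(0) = V^{-1} x(0): (-1)·(-3) + 2·1 = 5; 1·(-3) + (-3)·1 = -6; so z(0) = [5, -6]^T.
x_1(t) = Σ_i (v_i)_1 · z_i(0) · e^{λ_i t} (row 1 of V times the modal terms).
x_1(0.4) = (-3)·5·e^{-3·0.4} + (-2)·(-6)·e^{-2·0.4} = (-15)·0.301194 + 12·0.449329 = 0.8740.

0.8740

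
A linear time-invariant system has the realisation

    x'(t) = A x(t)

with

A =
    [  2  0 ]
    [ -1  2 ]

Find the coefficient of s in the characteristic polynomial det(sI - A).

For a 2×2 matrix, det(sI - A) = s^2 - (tr A)s + det A.
tr A = 4, det A = 4.
So p(s) = s^2 - 4s + 4.
The coefficient of s is -4.

-4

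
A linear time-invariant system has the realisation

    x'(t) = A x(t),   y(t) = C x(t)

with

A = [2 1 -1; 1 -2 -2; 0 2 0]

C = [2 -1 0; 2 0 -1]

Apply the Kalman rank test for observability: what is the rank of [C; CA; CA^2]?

CA = [[3, 4, 0], [4, 0, -2]]
CA^2 = [[10, -5, -11], [8, 0, -4]]
Observability matrix O = [C; CA; CA^2] = [[2, -1, 0], [2, 0, -1], [3, 4, 0], [4, 0, -2], [10, -5, -11], [8, 0, -4]]
Take the 3×3 submatrix of O formed by rows 1, 2, 3: [[2, -1, 0], [2, 0, -1], [3, 4, 0]]. Its determinant is 2·(0·0 - (-1)·4) - (-1)·(2·0 - (-1)·3) + 0·(2·4 - 0·3) = 2·4 - (-1)·3 + 0·8 = 11 ≠ 0.
So rank(O) ≥ 3; since O has 3 columns, rank(O) = 3.
rank(O) = 3 = n, so the pair (A, C) is completely observable.

3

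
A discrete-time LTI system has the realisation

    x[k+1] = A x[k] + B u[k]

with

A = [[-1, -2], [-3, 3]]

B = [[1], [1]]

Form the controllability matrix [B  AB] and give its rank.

AB = [[-3], [0]]
Controllability matrix C = [B  AB] = [[1, -3], [1, 0]]
det(C) = 1·0 - (-3)·1 = 0 - (-3) = 3 ≠ 0, so rank(C) = 2.
rank(C) = 2 = n, so the pair (A, B) is completely controllable.

2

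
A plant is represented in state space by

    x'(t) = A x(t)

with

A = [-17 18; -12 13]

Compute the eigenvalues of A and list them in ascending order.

det(sI - A) = s^2 - (tr A)s + det A, with tr A = (-17) + 13 = -4 and det A = (-17)·13 - 18·(-12) = -221 - (-216) = -5.
So p(s) = det(sI - A) = s^2 + 4s - 5.
Factor s^2 + 4s - 5: two numbers with sum -4 and product -5 are 1 and -5, so s^2 + 4s - 5 = (s - 1)(s + 5).
Hence p(s) = (s - 1) (s + 5), with roots -5, 1.
At least one eigenvalue has non-negative real part, so the system is not asymptotically stable.

-5, 1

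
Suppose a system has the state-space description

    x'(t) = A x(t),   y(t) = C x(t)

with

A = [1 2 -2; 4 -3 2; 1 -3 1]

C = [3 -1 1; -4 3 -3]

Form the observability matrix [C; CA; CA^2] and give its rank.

CA = [[0, 6, -7], [5, -8, 11]]
CA^2 = [[17, 3, 5], [-16, 1, -15]]
Observability matrix O = [C; CA; CA^2] = [[3, -1, 1], [-4, 3, -3], [0, 6, -7], [5, -8, 11], [17, 3, 5], [-16, 1, -15]]
Take the 3×3 submatrix of O formed by rows 1, 2, 3: [[3, -1, 1], [-4, 3, -3], [0, 6, -7]]. Its determinant is 3·(3·(-7) - (-3)·6) - (-1)·((-4)·(-7) - (-3)·0) + 1·((-4)·6 - 3·0) = 3·(-3) - (-1)·28 + 1·(-24) = -5 ≠ 0.
So rank(O) ≥ 3; since O has 3 columns, rank(O) = 3.
rank(O) = 3 = n, so the pair (A, C) is completely observable.

3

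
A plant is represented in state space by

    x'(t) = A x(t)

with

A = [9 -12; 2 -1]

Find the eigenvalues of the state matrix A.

det(sI - A) = s^2 - (tr A)s + det A, with tr A = 9 + (-1) = 8 and det A = 9·(-1) - (-12)·2 = -9 - (-24) = 15.
So p(s) = det(sI - A) = s^2 - 8s + 15.
Factor s^2 - 8s + 15: two numbers with sum 8 and product 15 are 5 and 3, so s^2 - 8s + 15 = (s - 5)(s - 3).
Hence p(s) = (s - 5) (s - 3), with roots 3, 5.
At least one eigenvalue has non-negative real part, so the system is not asymptotically stable.

3, 5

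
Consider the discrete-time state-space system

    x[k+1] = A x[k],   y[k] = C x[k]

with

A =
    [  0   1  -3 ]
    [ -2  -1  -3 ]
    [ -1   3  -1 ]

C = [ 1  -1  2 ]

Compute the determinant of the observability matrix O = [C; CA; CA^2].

-8

CA = [[0, 8, -2]]
CA^2 = [[-14, -14, -22]]
Observability matrix O = [C; CA; CA^2] = [[1, -1, 2], [0, 8, -2], [-14, -14, -22]]
Expanding along the first row, det(O) = 1·(8·(-22) - (-2)·(-14)) - (-1)·(0·(-22) - (-2)·(-14)) + 2·(0·(-14) - 8·(-14)) = 1·(-204) - (-1)·(-28) + 2·112 = -8
Since det(O) ≠ 0, rank(O) = 3 and the system is completely observable.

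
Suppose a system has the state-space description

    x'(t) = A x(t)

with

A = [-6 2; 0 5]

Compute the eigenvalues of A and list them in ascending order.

-6, 5

det(sI - A) = s^2 - (tr A)s + det A, with tr A = (-6) + 5 = -1 and det A = (-6)·5 - 2·0 = -30 - 0 = -30.
So p(s) = det(sI - A) = s^2 + s - 30.
Factor s^2 + s - 30: two numbers with sum -1 and product -30 are 5 and -6, so s^2 + s - 30 = (s - 5)(s + 6).
Hence p(s) = (s - 5) (s + 6), with roots -6, 5.
At least one eigenvalue has non-negative real part, so the system is not asymptotically stable.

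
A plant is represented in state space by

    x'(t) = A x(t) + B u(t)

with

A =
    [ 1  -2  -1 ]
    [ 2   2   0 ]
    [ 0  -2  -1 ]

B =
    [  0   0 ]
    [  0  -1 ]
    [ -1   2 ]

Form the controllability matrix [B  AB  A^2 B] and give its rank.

AB = [[1, 0], [0, -2], [1, 0]]
A^2B = [[0, 4], [2, -4], [-1, 4]]
Controllability matrix C = [B  AB  A^2B] = [[0, 0, 1, 0, 0, 4], [0, -1, 0, -2, 2, -4], [-1, 2, 1, 0, -1, 4]]
Take the 3×3 submatrix of C formed by columns 1, 2, 3: [[0, 0, 1], [0, -1, 0], [-1, 2, 1]]. Its determinant is 0·((-1)·1 - 0·2) - 0·(0·1 - 0·(-1)) + 1·(0·2 - (-1)·(-1)) = 0·(-1) - 0·0 + 1·(-1) = -1 ≠ 0.
So rank(C) ≥ 3; since C has 3 rows, rank(C) = 3.
rank(C) = 3 = n, so the pair (A, B) is completely controllable.

3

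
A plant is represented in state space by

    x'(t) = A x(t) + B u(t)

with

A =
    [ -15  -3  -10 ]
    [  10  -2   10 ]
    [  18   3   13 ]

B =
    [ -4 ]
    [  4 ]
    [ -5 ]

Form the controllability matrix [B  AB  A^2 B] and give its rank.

AB = [[98], [-98], [-125]]
A^2B = [[74], [-74], [-155]]
Controllability matrix C = [B  AB  A^2B] = [[-4, 98, 74], [4, -98, -74], [-5, -125, -155]]
The rows r1, r2, r3 of C are linearly dependent: r1 + r2 = 0 (check each entry), so rank(C) ≤ 2.
The 2×2 minor from rows 1, 3, columns 1, 2 is (-4)·(-125) - 98·(-5) = 500 - (-490) = 990 ≠ 0, so rank(C) = 2.
rank(C) = 2 < n = 3, so the pair (A, B) is not completely controllable.

2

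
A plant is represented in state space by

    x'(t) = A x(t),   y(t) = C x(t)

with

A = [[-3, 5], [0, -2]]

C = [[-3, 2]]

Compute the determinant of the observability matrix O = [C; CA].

39

CA = [[9, -19]]
Observability matrix O = [C; CA] = [[-3, 2], [9, -19]]
det(O) = (-3)·(-19) - 2·9 = 57 - 18 = 39
Since det(O) ≠ 0, rank(O) = 2 and the system is completely observable.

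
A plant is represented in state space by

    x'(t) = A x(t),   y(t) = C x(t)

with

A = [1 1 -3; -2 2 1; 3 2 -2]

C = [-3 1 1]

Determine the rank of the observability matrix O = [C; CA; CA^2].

CA = [[-2, 1, 8]]
CA^2 = [[20, 16, -9]]
Observability matrix O = [C; CA; CA^2] = [[-3, 1, 1], [-2, 1, 8], [20, 16, -9]]
det(O) = (-3)·(1·(-9) - 8·16) - 1·((-2)·(-9) - 8·20) + 1·((-2)·16 - 1·20) = (-3)·(-137) - 1·(-142) + 1·(-52) = 501 ≠ 0, so rank(O) = 3.
rank(O) = 3 = n, so the pair (A, C) is completely observable.

3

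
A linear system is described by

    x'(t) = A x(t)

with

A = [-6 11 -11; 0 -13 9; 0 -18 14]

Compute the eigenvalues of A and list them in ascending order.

-6, -4, 5

det(sI - A) = s^3 - (tr A)s^2 + (M11 + M22 + M33)s - det A, where Mii is the 2×2 principal minor of A obtained by deleting row i and column i.
tr A = (-6) + (-13) + 14 = -5; M11 = (-13)·14 - 9·(-18) = -182 - (-162) = -20; M22 = (-6)·14 - (-11)·0 = -84 - 0 = -84; M33 = (-6)·(-13) - 11·0 = 78 - 0 = 78; sum of minors = -26.
det A = (-6)·((-13)·14 - 9·(-18)) - 11·(0·14 - 9·0) + (-11)·(0·(-18) - (-13)·0) = (-6)·(-20) - 11·0 + (-11)·0 = 120.
So p(s) = det(sI - A) = s^3 + 5s^2 - 26s - 120.
Rational-root test: any integer root divides -120. Testing small divisors, s = -4 works: p(-4) = -64 + 80 + 104 + (-120) = 0, so (s + 4) is a factor.
Dividing, p(s) = (s + 4)(s^2 + s - 30).
Factor s^2 + s - 30: two numbers with sum -1 and product -30 are 5 and -6, so s^2 + s - 30 = (s - 5)(s + 6).
Hence p(s) = (s - 5) (s + 4) (s + 6), with roots -6, -4, 5.
At least one eigenvalue has non-negative real part, so the system is not asymptotically stable.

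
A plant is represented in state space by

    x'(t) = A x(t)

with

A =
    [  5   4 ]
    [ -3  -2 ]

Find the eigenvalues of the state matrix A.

det(sI - A) = s^2 - (tr A)s + det A, with tr A = 5 + (-2) = 3 and det A = 5·(-2) - 4·(-3) = -10 - (-12) = 2.
So p(s) = det(sI - A) = s^2 - 3s + 2.
Factor s^2 - 3s + 2: two numbers with sum 3 and product 2 are 2 and 1, so s^2 - 3s + 2 = (s - 2)(s - 1).
Hence p(s) = (s - 2) (s - 1), with roots 1, 2.
At least one eigenvalue has non-negative real part, so the system is not asymptotically stable.

1, 2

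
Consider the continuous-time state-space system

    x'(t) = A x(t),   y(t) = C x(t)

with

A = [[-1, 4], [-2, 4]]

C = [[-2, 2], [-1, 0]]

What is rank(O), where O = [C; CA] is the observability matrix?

2

CA = [[-2, 0], [1, -4]]
Observability matrix O = [C; CA] = [[-2, 2], [-1, 0], [-2, 0], [1, -4]]
Take the 2×2 submatrix of O formed by rows 1, 2: [[-2, 2], [-1, 0]]. Its determinant is (-2)·0 - 2·(-1) = 0 - (-2) = 2 ≠ 0.
So rank(O) ≥ 2; since O has 2 columns, rank(O) = 2.
rank(O) = 2 = n, so the pair (A, C) is completely observable.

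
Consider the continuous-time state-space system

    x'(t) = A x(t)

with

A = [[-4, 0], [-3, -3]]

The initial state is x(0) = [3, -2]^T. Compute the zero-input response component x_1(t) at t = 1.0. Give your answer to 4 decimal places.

det(sI - A) = s^2 - (tr A)s + det A, with tr A = (-4) + (-3) = -7 and det A = (-4)·(-3) - 0·(-3) = 12 - 0 = 12.
So p(s) = det(sI - A) = s^2 + 7s + 12.
Factor s^2 + 7s + 12: two numbers with sum -7 and product 12 are -3 and -4, so s^2 + 7s + 12 = (s + 3)(s + 4).
Hence p(s) = (s + 3) (s + 4), with roots -4, -3.
The eigenvalues -4, -3 are distinct and real, so A is diagonalisable and x(t) = e^{At} x(0) = V diag(e^{λ_i t}) V^{-1} x(0), where the columns of V are the eigenvectors.
λ = -4: A - (-4)I = [[0, 0], [-3, 1]]. Row 2 gives (-3)·v1 + 1·v2 = 0, so take v_1 = [1, 3]^T.
λ = -3: A - (-3)I = [[-1, 0], [-3, 0]]. Row 1 gives (-1)·v1 + 0·v2 = 0, so take v_2 = [0, 1]^T.
V = [v_1 v_2] = [[1, 0], [3, 1]] has det V = 1, so V^{-1} = adj(V)/det V = [[1, 0], [-3, 1]].
Modal coordinates z(0) = V^{-1} x(0): 1·3 + 0·(-2) = 3; (-3)·3 + 1·(-2) = -11; so z(0) = [3, -11]^T.
x_1(t) = Σ_i (v_i)_1 · z_i(0) · e^{λ_i t} (row 1 of V times the modal terms).
x_1(1.0) = 1·3·e^{-4·1.0} + 0·(-11)·e^{-3·1.0} = 3·0.018316 + 0·0.049787 = 0.0549.

0.0549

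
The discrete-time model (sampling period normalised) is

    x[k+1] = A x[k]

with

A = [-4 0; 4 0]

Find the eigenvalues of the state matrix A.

-4, 0

det(zI - A) = z^2 - (tr A)z + det A, with tr A = (-4) + 0 = -4 and det A = (-4)·0 - 0·4 = 0 - 0 = 0.
So p(z) = det(zI - A) = z^2 + 4z.
Factor z^2 + 4z: two numbers with sum -4 and product 0 are 0 and -4, so z^2 + 4z = z(z + 4).
Hence p(z) = z (z + 4), with roots -4, 0.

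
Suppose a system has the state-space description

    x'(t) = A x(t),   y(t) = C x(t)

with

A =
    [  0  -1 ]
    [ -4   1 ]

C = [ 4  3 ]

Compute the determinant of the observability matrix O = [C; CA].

32

CA = [[-12, -1]]
Observability matrix O = [C; CA] = [[4, 3], [-12, -1]]
det(O) = 4·(-1) - 3·(-12) = -4 - (-36) = 32
Since det(O) ≠ 0, rank(O) = 2 and the system is completely observable.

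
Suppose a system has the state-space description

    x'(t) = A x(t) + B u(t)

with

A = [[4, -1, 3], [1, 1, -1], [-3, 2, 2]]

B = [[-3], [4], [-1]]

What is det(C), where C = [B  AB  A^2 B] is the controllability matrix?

2276

AB = [[-19], [2], [15]]
A^2B = [[-33], [-32], [91]]
Controllability matrix C = [B  AB  A^2B] = [[-3, -19, -33], [4, 2, -32], [-1, 15, 91]]
Expanding along the first row, det(C) = (-3)·(2·91 - (-32)·15) - (-19)·(4·91 - (-32)·(-1)) + (-33)·(4·15 - 2·(-1)) = (-3)·662 - (-19)·332 + (-33)·62 = 2276
Since det(C) ≠ 0, rank(C) = 3 and the system is completely controllable.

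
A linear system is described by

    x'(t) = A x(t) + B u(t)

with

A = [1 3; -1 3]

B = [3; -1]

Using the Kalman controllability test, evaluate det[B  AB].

-18

AB = [[0], [-6]]
Controllability matrix C = [B  AB] = [[3, 0], [-1, -6]]
det(C) = 3·(-6) - 0·(-1) = -18 - 0 = -18
Since det(C) ≠ 0, rank(C) = 2 and the system is completely controllable.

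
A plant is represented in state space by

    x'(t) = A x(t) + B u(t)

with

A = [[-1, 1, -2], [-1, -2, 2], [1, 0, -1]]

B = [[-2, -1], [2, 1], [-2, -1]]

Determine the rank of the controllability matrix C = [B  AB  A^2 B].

AB = [[8, 4], [-6, -3], [0, 0]]
A^2B = [[-14, -7], [4, 2], [8, 4]]
Controllability matrix C = [B  AB  A^2B] = [[-2, -1, 8, 4, -14, -7], [2, 1, -6, -3, 4, 2], [-2, -1, 0, 0, 8, 4]]
Take the 3×3 submatrix of C formed by columns 1, 3, 5: [[-2, 8, -14], [2, -6, 4], [-2, 0, 8]]. Its determinant is (-2)·((-6)·8 - 4·0) - 8·(2·8 - 4·(-2)) + (-14)·(2·0 - (-6)·(-2)) = (-2)·(-48) - 8·24 + (-14)·(-12) = 72 ≠ 0.
So rank(C) ≥ 3; since C has 3 rows, rank(C) = 3.
rank(C) = 3 = n, so the pair (A, B) is completely controllable.

3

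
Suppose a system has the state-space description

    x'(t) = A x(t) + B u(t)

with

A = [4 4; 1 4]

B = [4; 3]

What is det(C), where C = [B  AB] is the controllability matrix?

-20

AB = [[28], [16]]
Controllability matrix C = [B  AB] = [[4, 28], [3, 16]]
det(C) = 4·16 - 28·3 = 64 - 84 = -20
Since det(C) ≠ 0, rank(C) = 2 and the system is completely controllable.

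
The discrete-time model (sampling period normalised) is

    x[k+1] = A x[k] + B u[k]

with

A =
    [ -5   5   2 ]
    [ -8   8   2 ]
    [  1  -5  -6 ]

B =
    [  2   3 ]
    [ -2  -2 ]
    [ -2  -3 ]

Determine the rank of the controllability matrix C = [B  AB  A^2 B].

AB = [[-24, -31], [-36, -46], [24, 31]]
A^2B = [[-12, -13], [-48, -58], [12, 13]]
Controllability matrix C = [B  AB  A^2B] = [[2, 3, -24, -31, -12, -13], [-2, -2, -36, -46, -48, -58], [-2, -3, 24, 31, 12, 13]]
The rows r1, r2, r3 of C are linearly dependent: r1 + r3 = 0 (check each entry), so rank(C) ≤ 2.
The 2×2 minor from rows 1, 2, columns 1, 2 is 2·(-2) - 3·(-2) = -4 - (-6) = 2 ≠ 0, so rank(C) = 2.
rank(C) = 2 < n = 3, so the pair (A, B) is not completely controllable.

2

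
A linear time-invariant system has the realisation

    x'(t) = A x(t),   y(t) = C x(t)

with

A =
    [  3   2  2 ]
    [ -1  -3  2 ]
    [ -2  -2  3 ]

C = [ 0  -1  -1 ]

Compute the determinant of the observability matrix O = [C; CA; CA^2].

CA = [[3, 5, -5]]
CA^2 = [[14, 1, 1]]
Observability matrix O = [C; CA; CA^2] = [[0, -1, -1], [3, 5, -5], [14, 1, 1]]
Expanding along the first row, det(O) = 0·(5·1 - (-5)·1) - (-1)·(3·1 - (-5)·14) + (-1)·(3·1 - 5·14) = 0·10 - (-1)·73 + (-1)·(-67) = 140
Since det(O) ≠ 0, rank(O) = 3 and the system is completely observable.

140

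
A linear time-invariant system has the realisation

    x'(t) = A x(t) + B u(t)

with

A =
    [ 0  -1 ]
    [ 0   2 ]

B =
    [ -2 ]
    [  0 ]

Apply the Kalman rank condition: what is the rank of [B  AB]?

1

AB = [[0], [0]]
Controllability matrix C = [B  AB] = [[-2, 0], [0, 0]]
Every column of C is a scalar multiple of column 1 = [-2, 0] (multipliers 1, 0), so the columns span a one-dimensional space.
C ≠ 0, hence rank(C) = 1.
rank(C) = 1 < n = 2, so the pair (A, B) is not completely controllable.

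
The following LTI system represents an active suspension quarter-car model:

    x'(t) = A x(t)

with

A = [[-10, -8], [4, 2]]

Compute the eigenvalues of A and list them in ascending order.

-6, -2

det(sI - A) = s^2 - (tr A)s + det A, with tr A = (-10) + 2 = -8 and det A = (-10)·2 - (-8)·4 = -20 - (-32) = 12.
So p(s) = det(sI - A) = s^2 + 8s + 12.
Factor s^2 + 8s + 12: two numbers with sum -8 and product 12 are -2 and -6, so s^2 + 8s + 12 = (s + 2)(s + 6).
Hence p(s) = (s + 2) (s + 6), with roots -6, -2.
All eigenvalues have negative real part, so the system is asymptotically stable.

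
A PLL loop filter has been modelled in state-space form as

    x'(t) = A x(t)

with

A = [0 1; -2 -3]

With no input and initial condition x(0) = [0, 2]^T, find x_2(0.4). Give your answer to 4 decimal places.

0.4567

det(sI - A) = s^2 - (tr A)s + det A, with tr A = 0 + (-3) = -3 and det A = 0·(-3) - 1·(-2) = 0 - (-2) = 2.
So p(s) = det(sI - A) = s^2 + 3s + 2.
Factor s^2 + 3s + 2: two numbers with sum -3 and product 2 are -1 and -2, so s^2 + 3s + 2 = (s + 1)(s + 2).
Hence p(s) = (s + 1) (s + 2), with roots -2, -1.
The eigenvalues -2, -1 are distinct and real, so A is diagonalisable and x(t) = e^{At} x(0) = V diag(e^{λ_i t}) V^{-1} x(0), where the columns of V are the eigenvectors.
λ = -2: A - (-2)I = [[2, 1], [-2, -1]]. Row 1 gives 2·v1 + 1·v2 = 0, so take v_1 = [-1, 2]^T.
λ = -1: A - (-1)I = [[1, 1], [-2, -2]]. Row 1 gives 1·v1 + 1·v2 = 0, so take v_2 = [1, -1]^T.
V = [v_1 v_2] = [[-1, 1], [2, -1]] has det V = -1, so V^{-1} = adj(V)/det V = [[1, 1], [2, 1]].
Modal coordinates z(0) = V^{-1} x(0): 1·0 + 1·2 = 2; 2·0 + 1·2 = 2; so z(0) = [2, 2]^T.
x_2(t) = Σ_i (v_i)_2 · z_i(0) · e^{λ_i t} (row 2 of V times the modal terms).
x_2(0.4) = 2·2·e^{-2·0.4} + (-1)·2·e^{-1·0.4} = 4·0.449329 + (-2)·0.670320 = 0.4567.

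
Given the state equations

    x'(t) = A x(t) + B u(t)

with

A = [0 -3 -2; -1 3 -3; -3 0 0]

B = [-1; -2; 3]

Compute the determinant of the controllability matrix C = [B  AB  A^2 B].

1143

AB = [[0], [-14], [3]]
A^2B = [[36], [-51], [0]]
Controllability matrix C = [B  AB  A^2B] = [[-1, 0, 36], [-2, -14, -51], [3, 3, 0]]
Expanding along the first row, det(C) = (-1)·((-14)·0 - (-51)·3) - 0·((-2)·0 - (-51)·3) + 36·((-2)·3 - (-14)·3) = (-1)·153 - 0·153 + 36·36 = 1143
Since det(C) ≠ 0, rank(C) = 3 and the system is completely controllable.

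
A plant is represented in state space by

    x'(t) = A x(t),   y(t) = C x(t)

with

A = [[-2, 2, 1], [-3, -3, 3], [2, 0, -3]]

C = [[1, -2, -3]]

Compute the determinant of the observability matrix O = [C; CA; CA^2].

-208

CA = [[-2, 8, 4]]
CA^2 = [[-12, -28, 10]]
Observability matrix O = [C; CA; CA^2] = [[1, -2, -3], [-2, 8, 4], [-12, -28, 10]]
Expanding along the first row, det(O) = 1·(8·10 - 4·(-28)) - (-2)·((-2)·10 - 4·(-12)) + (-3)·((-2)·(-28) - 8·(-12)) = 1·192 - (-2)·28 + (-3)·152 = -208
Since det(O) ≠ 0, rank(O) = 3 and the system is completely observable.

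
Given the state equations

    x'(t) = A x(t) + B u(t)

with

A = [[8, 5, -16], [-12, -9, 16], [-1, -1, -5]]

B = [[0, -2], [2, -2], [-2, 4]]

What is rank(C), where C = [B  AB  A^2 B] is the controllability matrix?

AB = [[42, -90], [-50, 106], [8, -16]]
A^2B = [[-42, 66], [74, -130], [-32, 64]]
Controllability matrix C = [B  AB  A^2B] = [[0, -2, 42, -90, -42, 66], [2, -2, -50, 106, 74, -130], [-2, 4, 8, -16, -32, 64]]
The rows r1, r2, r3 of C are linearly dependent: r1 + r2 + r3 = 0 (check each entry), so rank(C) ≤ 2.
The 2×2 minor from rows 1, 2, columns 1, 2 is 0·(-2) - (-2)·2 = 0 - (-4) = 4 ≠ 0, so rank(C) = 2.
rank(C) = 2 < n = 3, so the pair (A, B) is not completely controllable.

2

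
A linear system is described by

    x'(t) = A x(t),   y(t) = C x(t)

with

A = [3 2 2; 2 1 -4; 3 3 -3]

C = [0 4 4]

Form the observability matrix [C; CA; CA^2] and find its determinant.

CA = [[20, 16, -28]]
CA^2 = [[8, -28, 60]]
Observability matrix O = [C; CA; CA^2] = [[0, 4, 4], [20, 16, -28], [8, -28, 60]]
Expanding along the first row, det(O) = 0·(16·60 - (-28)·(-28)) - 4·(20·60 - (-28)·8) + 4·(20·(-28) - 16·8) = 0·176 - 4·1424 + 4·(-688) = -8448
Since det(O) ≠ 0, rank(O) = 3 and the system is completely observable.

-8448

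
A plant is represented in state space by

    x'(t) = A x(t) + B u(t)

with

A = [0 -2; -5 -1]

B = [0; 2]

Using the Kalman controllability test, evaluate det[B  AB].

AB = [[-4], [-2]]
Controllability matrix C = [B  AB] = [[0, -4], [2, -2]]
det(C) = 0·(-2) - (-4)·2 = 0 - (-8) = 8
Since det(C) ≠ 0, rank(C) = 2 and the system is completely controllable.

8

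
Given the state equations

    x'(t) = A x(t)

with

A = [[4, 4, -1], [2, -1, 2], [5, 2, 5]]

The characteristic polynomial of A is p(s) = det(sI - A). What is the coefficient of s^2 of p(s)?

Expand det(sI - A) for the 3×3 matrix.
p(s) = s^3 - 8s^2 + 4s + 45.
(Check: constant term = det(-A) = (-1)^3 det A = 45; coefficient of s^2 = -tr A = -8.)
The coefficient of s^2 is -8.

-8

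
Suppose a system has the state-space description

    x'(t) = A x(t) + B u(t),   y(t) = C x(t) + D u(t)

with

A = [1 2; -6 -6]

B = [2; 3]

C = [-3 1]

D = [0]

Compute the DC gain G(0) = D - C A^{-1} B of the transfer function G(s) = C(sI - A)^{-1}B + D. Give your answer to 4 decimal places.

G(0) = C(-A)^{-1}B + D = -C A^{-1} B + D.
det A = 6, so A^{-1} = (1/6)·adj(A) = [[-1, -1/3], [1, 1/6]]
A^{-1} B = [-3, 5/2]^T
C A^{-1} B = 23/2
G(0) = D - C A^{-1} B = 0 - (23/2) = -23/2 ≈ -11.5000

-11.5000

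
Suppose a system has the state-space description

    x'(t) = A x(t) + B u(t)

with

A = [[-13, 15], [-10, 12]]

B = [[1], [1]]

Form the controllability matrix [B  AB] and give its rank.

AB = [[2], [2]]
Controllability matrix C = [B  AB] = [[1, 2], [1, 2]]
Every column of C is a scalar multiple of column 1 = [1, 1] (multipliers 1, 2), so the columns span a one-dimensional space.
C ≠ 0, hence rank(C) = 1.
rank(C) = 1 < n = 2, so the pair (A, B) is not completely controllable.

1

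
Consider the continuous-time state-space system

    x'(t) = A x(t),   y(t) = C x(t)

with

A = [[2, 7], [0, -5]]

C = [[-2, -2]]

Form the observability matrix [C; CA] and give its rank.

CA = [[-4, -4]]
Observability matrix O = [C; CA] = [[-2, -2], [-4, -4]]
Every row of O is a scalar multiple of row 1 = [-2, -2] (multipliers 1, 2), so the rows span a one-dimensional space.
O ≠ 0, hence rank(O) = 1.
rank(O) = 1 < n = 2, so the pair (A, C) is not completely observable.

1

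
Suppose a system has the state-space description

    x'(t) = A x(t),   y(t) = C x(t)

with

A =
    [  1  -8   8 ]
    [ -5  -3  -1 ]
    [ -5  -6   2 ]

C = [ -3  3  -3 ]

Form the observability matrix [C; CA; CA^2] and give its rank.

CA = [[-3, 33, -33]]
CA^2 = [[-3, 123, -123]]
Observability matrix O = [C; CA; CA^2] = [[-3, 3, -3], [-3, 33, -33], [-3, 123, -123]]
The columns c1, c2, c3 of O are linearly dependent: c2 + c3 = 0 (check each entry), so rank(O) ≤ 2.
The 2×2 minor from rows 1, 2, columns 1, 2 is (-3)·33 - 3·(-3) = -99 - (-9) = -90 ≠ 0, so rank(O) = 2.
rank(O) = 2 < n = 3, so the pair (A, C) is not completely observable.

2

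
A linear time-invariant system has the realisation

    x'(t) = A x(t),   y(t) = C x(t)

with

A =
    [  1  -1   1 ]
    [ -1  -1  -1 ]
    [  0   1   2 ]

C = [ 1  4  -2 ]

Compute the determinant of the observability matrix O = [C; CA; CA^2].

-179

CA = [[-3, -7, -7]]
CA^2 = [[4, 3, -10]]
Observability matrix O = [C; CA; CA^2] = [[1, 4, -2], [-3, -7, -7], [4, 3, -10]]
Expanding along the first row, det(O) = 1·((-7)·(-10) - (-7)·3) - 4·((-3)·(-10) - (-7)·4) + (-2)·((-3)·3 - (-7)·4) = 1·91 - 4·58 + (-2)·19 = -179
Since det(O) ≠ 0, rank(O) = 3 and the system is completely observable.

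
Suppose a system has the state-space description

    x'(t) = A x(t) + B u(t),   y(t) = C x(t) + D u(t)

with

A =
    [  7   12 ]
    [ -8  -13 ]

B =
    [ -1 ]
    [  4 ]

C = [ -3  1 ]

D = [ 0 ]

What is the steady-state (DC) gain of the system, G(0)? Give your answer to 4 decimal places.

-25.0000

G(0) = C(-A)^{-1}B + D = -C A^{-1} B + D.
det A = 5, so A^{-1} = (1/5)·adj(A) = [[-13/5, -12/5], [8/5, 7/5]]
A^{-1} B = [-7, 4]^T
C A^{-1} B = 25
G(0) = D - C A^{-1} B = 0 - (25) = -25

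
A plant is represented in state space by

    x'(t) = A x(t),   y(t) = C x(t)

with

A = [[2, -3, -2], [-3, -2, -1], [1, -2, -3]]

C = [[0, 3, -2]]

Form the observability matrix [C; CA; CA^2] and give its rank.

CA = [[-11, -2, 3]]
CA^2 = [[-13, 31, 15]]
Observability matrix O = [C; CA; CA^2] = [[0, 3, -2], [-11, -2, 3], [-13, 31, 15]]
det(O) = 0·((-2)·15 - 3·31) - 3·((-11)·15 - 3·(-13)) + (-2)·((-11)·31 - (-2)·(-13)) = 0·(-123) - 3·(-126) + (-2)·(-367) = 1112 ≠ 0, so rank(O) = 3.
rank(O) = 3 = n, so the pair (A, C) is completely observable.

3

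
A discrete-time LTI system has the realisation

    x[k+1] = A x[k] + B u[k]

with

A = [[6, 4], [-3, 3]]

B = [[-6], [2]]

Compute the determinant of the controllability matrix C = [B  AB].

AB = [[-28], [24]]
Controllability matrix C = [B  AB] = [[-6, -28], [2, 24]]
det(C) = (-6)·24 - (-28)·2 = -144 - (-56) = -88
Since det(C) ≠ 0, rank(C) = 2 and the system is completely controllable.

-88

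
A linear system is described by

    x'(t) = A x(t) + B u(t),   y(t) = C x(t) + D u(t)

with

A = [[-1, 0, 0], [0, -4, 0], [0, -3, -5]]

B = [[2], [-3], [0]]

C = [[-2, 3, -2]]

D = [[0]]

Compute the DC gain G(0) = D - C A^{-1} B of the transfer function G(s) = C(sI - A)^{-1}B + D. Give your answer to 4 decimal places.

G(0) = C(-A)^{-1}B + D = -C A^{-1} B + D.
det A = -20, so A^{-1} = (1/-20)·adj(A) = [[-1, 0, 0], [0, -1/4, 0], [0, 3/20, -1/5]]
A^{-1} B = [-2, 3/4, -9/20]^T
C A^{-1} B = 143/20
G(0) = D - C A^{-1} B = 0 - (143/20) = -143/20 ≈ -7.1500

-7.1500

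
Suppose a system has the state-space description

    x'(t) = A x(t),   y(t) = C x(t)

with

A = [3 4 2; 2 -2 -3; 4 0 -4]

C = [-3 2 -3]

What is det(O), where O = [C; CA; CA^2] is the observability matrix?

3296

CA = [[-17, -16, 0]]
CA^2 = [[-83, -36, 14]]
Observability matrix O = [C; CA; CA^2] = [[-3, 2, -3], [-17, -16, 0], [-83, -36, 14]]
Expanding along the first row, det(O) = (-3)·((-16)·14 - 0·(-36)) - 2·((-17)·14 - 0·(-83)) + (-3)·((-17)·(-36) - (-16)·(-83)) = (-3)·(-224) - 2·(-238) + (-3)·(-716) = 3296
Since det(O) ≠ 0, rank(O) = 3 and the system is completely observable.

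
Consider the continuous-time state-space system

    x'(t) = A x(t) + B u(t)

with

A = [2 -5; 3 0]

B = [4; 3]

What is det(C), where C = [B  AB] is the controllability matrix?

AB = [[-7], [12]]
Controllability matrix C = [B  AB] = [[4, -7], [3, 12]]
det(C) = 4·12 - (-7)·3 = 48 - (-21) = 69
Since det(C) ≠ 0, rank(C) = 2 and the system is completely controllable.

69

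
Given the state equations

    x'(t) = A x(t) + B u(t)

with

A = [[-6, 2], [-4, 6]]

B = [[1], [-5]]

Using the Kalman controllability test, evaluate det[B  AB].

-114

AB = [[-16], [-34]]
Controllability matrix C = [B  AB] = [[1, -16], [-5, -34]]
det(C) = 1·(-34) - (-16)·(-5) = -34 - 80 = -114
Since det(C) ≠ 0, rank(C) = 2 and the system is completely controllable.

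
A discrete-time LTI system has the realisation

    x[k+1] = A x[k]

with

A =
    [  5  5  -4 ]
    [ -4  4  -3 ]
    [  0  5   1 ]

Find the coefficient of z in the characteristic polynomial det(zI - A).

Expand det(zI - A) for the 3×3 matrix.
p(z) = z^3 - 10z^2 + 64z - 195.
(Check: constant term = det(-A) = (-1)^3 det A = -195; coefficient of z^2 = -tr A = -10.)
The coefficient of z is 64.

64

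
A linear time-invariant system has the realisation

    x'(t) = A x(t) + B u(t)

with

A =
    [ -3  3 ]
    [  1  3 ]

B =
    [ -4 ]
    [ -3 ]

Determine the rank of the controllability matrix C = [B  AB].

AB = [[3], [-13]]
Controllability matrix C = [B  AB] = [[-4, 3], [-3, -13]]
det(C) = (-4)·(-13) - 3·(-3) = 52 - (-9) = 61 ≠ 0, so rank(C) = 2.
rank(C) = 2 = n, so the pair (A, B) is completely controllable.

2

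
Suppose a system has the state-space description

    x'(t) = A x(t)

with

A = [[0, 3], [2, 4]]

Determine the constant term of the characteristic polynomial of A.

For a 2×2 matrix, det(sI - A) = s^2 - (tr A)s + det A.
tr A = 4, det A = -6.
So p(s) = s^2 - 4s - 6.
The constant term is -6.

-6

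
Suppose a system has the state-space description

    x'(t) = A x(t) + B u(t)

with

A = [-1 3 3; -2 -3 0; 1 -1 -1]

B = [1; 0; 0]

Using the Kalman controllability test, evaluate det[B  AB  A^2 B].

-8

AB = [[-1], [-2], [1]]
A^2B = [[-2], [8], [0]]
Controllability matrix C = [B  AB  A^2B] = [[1, -1, -2], [0, -2, 8], [0, 1, 0]]
Expanding along the first row, det(C) = 1·((-2)·0 - 8·1) - (-1)·(0·0 - 8·0) + (-2)·(0·1 - (-2)·0) = 1·(-8) - (-1)·0 + (-2)·0 = -8
Since det(C) ≠ 0, rank(C) = 3 and the system is completely controllable.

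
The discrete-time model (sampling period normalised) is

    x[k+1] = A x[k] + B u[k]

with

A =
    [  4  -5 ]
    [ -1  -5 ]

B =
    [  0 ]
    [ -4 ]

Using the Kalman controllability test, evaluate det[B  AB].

80

AB = [[20], [20]]
Controllability matrix C = [B  AB] = [[0, 20], [-4, 20]]
det(C) = 0·20 - 20·(-4) = 0 - (-80) = 80
Since det(C) ≠ 0, rank(C) = 2 and the system is completely controllable.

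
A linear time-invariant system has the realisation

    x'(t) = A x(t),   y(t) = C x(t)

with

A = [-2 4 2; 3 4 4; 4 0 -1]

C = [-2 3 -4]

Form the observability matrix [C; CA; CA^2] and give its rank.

3

CA = [[-3, 4, 12]]
CA^2 = [[66, 4, -2]]
Observability matrix O = [C; CA; CA^2] = [[-2, 3, -4], [-3, 4, 12], [66, 4, -2]]
det(O) = (-2)·(4·(-2) - 12·4) - 3·((-3)·(-2) - 12·66) + (-4)·((-3)·4 - 4·66) = (-2)·(-56) - 3·(-786) + (-4)·(-276) = 3574 ≠ 0, so rank(O) = 3.
rank(O) = 3 = n, so the pair (A, C) is completely observable.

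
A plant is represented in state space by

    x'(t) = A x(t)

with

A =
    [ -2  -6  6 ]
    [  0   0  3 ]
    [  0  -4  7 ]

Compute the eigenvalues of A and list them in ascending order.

-2, 3, 4

det(sI - A) = s^3 - (tr A)s^2 + (M11 + M22 + M33)s - det A, where Mii is the 2×2 principal minor of A obtained by deleting row i and column i.
tr A = (-2) + 0 + 7 = 5; M11 = 0·7 - 3·(-4) = 0 - (-12) = 12; M22 = (-2)·7 - 6·0 = -14 - 0 = -14; M33 = (-2)·0 - (-6)·0 = 0 - 0 = 0; sum of minors = -2.
det A = (-2)·(0·7 - 3·(-4)) - (-6)·(0·7 - 3·0) + 6·(0·(-4) - 0·0) = (-2)·12 - (-6)·0 + 6·0 = -24.
So p(s) = det(sI - A) = s^3 - 5s^2 - 2s + 24.
Rational-root test: any integer root divides 24. Testing small divisors, s = -2 works: p(-2) = -8 + (-20) + 4 + 24 = 0, so (s + 2) is a factor.
Dividing, p(s) = (s + 2)(s^2 - 7s + 12).
Factor s^2 - 7s + 12: two numbers with sum 7 and product 12 are 4 and 3, so s^2 - 7s + 12 = (s - 4)(s - 3).
Hence p(s) = (s - 4) (s - 3) (s + 2), with roots -2, 3, 4.
At least one eigenvalue has non-negative real part, so the system is not asymptotically stable.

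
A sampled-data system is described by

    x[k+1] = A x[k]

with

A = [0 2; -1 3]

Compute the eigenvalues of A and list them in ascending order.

det(zI - A) = z^2 - (tr A)z + det A, with tr A = 0 + 3 = 3 and det A = 0·3 - 2·(-1) = 0 - (-2) = 2.
So p(z) = det(zI - A) = z^2 - 3z + 2.
Factor z^2 - 3z + 2: two numbers with sum 3 and product 2 are 2 and 1, so z^2 - 3z + 2 = (z - 2)(z - 1).
Hence p(z) = (z - 2) (z - 1), with roots 1, 2.

1, 2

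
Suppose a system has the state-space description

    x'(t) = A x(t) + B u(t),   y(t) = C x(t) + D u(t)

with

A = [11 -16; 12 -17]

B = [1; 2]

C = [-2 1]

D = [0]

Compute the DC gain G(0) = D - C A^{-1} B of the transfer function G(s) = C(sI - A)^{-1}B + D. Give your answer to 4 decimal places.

G(0) = C(-A)^{-1}B + D = -C A^{-1} B + D.
det A = 5, so A^{-1} = (1/5)·adj(A) = [[-17/5, 16/5], [-12/5, 11/5]]
A^{-1} B = [3, 2]^T
C A^{-1} B = -4
G(0) = D - C A^{-1} B = 0 - (-4) = 4

4.0000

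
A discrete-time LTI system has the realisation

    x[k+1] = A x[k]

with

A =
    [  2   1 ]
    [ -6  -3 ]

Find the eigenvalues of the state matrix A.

det(zI - A) = z^2 - (tr A)z + det A, with tr A = 2 + (-3) = -1 and det A = 2·(-3) - 1·(-6) = -6 - (-6) = 0.
So p(z) = det(zI - A) = z^2 + z.
Factor z^2 + z: two numbers with sum -1 and product 0 are 0 and -1, so z^2 + z = z(z + 1).
Hence p(z) = z (z + 1), with roots -1, 0.

-1, 0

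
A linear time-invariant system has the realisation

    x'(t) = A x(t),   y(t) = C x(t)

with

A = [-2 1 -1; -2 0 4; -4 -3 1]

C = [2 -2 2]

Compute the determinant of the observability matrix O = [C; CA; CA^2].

1728

CA = [[-8, -4, -8]]
CA^2 = [[56, 16, -16]]
Observability matrix O = [C; CA; CA^2] = [[2, -2, 2], [-8, -4, -8], [56, 16, -16]]
Expanding along the first row, det(O) = 2·((-4)·(-16) - (-8)·16) - (-2)·((-8)·(-16) - (-8)·56) + 2·((-8)·16 - (-4)·56) = 2·192 - (-2)·576 + 2·96 = 1728
Since det(O) ≠ 0, rank(O) = 3 and the system is completely observable.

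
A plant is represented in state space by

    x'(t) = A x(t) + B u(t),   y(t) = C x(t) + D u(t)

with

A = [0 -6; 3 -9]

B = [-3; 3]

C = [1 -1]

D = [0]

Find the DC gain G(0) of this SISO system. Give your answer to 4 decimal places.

-2.0000

G(0) = C(-A)^{-1}B + D = -C A^{-1} B + D.
det A = 18, so A^{-1} = (1/18)·adj(A) = [[-1/2, 1/3], [-1/6, 0]]
A^{-1} B = [5/2, 1/2]^T
C A^{-1} B = 2
G(0) = D - C A^{-1} B = 0 - (2) = -2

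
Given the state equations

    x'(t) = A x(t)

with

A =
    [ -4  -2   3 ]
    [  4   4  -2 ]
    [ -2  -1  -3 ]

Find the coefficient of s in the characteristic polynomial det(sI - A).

Expand det(sI - A) for the 3×3 matrix.
p(s) = s^3 + 3s^2 - 4s - 36.
(Check: constant term = det(-A) = (-1)^3 det A = -36; coefficient of s^2 = -tr A = 3.)
The coefficient of s is -4.

-4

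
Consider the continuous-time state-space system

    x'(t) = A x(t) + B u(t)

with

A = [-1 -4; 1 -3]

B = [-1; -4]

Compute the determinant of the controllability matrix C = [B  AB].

AB = [[17], [11]]
Controllability matrix C = [B  AB] = [[-1, 17], [-4, 11]]
det(C) = (-1)·11 - 17·(-4) = -11 - (-68) = 57
Since det(C) ≠ 0, rank(C) = 2 and the system is completely controllable.

57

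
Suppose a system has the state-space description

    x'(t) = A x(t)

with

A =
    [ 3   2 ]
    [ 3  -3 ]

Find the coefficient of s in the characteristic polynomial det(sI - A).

For a 2×2 matrix, det(sI - A) = s^2 - (tr A)s + det A.
tr A = 0, det A = -15.
So p(s) = s^2 - 15.
The coefficient of s is 0.

0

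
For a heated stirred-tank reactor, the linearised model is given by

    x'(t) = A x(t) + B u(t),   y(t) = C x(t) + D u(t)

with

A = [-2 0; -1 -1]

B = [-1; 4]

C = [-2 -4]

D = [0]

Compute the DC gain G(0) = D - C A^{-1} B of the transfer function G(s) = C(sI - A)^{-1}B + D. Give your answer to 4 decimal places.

-17.0000

G(0) = C(-A)^{-1}B + D = -C A^{-1} B + D.
det A = 2, so A^{-1} = (1/2)·adj(A) = [[-1/2, 0], [1/2, -1]]
A^{-1} B = [1/2, -9/2]^T
C A^{-1} B = 17
G(0) = D - C A^{-1} B = 0 - (17) = -17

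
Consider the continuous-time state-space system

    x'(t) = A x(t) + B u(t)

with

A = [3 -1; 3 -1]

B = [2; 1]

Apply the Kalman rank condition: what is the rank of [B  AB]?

AB = [[5], [5]]
Controllability matrix C = [B  AB] = [[2, 5], [1, 5]]
det(C) = 2·5 - 5·1 = 10 - 5 = 5 ≠ 0, so rank(C) = 2.
rank(C) = 2 = n, so the pair (A, B) is completely controllable.

2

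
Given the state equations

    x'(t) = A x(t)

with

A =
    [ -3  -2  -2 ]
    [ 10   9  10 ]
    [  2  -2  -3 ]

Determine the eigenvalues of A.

det(sI - A) = s^3 - (tr A)s^2 + (M11 + M22 + M33)s - det A, where Mii is the 2×2 principal minor of A obtained by deleting row i and column i.
tr A = (-3) + 9 + (-3) = 3; M11 = 9·(-3) - 10·(-2) = -27 - (-20) = -7; M22 = (-3)·(-3) - (-2)·2 = 9 - (-4) = 13; M33 = (-3)·9 - (-2)·10 = -27 - (-20) = -7; sum of minors = -1.
det A = (-3)·(9·(-3) - 10·(-2)) - (-2)·(10·(-3) - 10·2) + (-2)·(10·(-2) - 9·2) = (-3)·(-7) - (-2)·(-50) + (-2)·(-38) = -3.
So p(s) = det(sI - A) = s^3 - 3s^2 - s + 3.
Rational-root test: any integer root divides 3. Testing small divisors, s = -1 works: p(-1) = -1 + (-3) + 1 + 3 = 0, so (s + 1) is a factor.
Dividing, p(s) = (s + 1)(s^2 - 4s + 3).
Factor s^2 - 4s + 3: two numbers with sum 4 and product 3 are 3 and 1, so s^2 - 4s + 3 = (s - 3)(s - 1).
Hence p(s) = (s - 3) (s - 1) (s + 1), with roots -1, 1, 3.
At least one eigenvalue has non-negative real part, so the system is not asymptotically stable.

-1, 1, 3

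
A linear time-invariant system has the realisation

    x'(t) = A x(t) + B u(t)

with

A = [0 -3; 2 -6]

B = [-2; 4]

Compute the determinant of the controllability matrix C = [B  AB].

104

AB = [[-12], [-28]]
Controllability matrix C = [B  AB] = [[-2, -12], [4, -28]]
det(C) = (-2)·(-28) - (-12)·4 = 56 - (-48) = 104
Since det(C) ≠ 0, rank(C) = 2 and the system is completely controllable.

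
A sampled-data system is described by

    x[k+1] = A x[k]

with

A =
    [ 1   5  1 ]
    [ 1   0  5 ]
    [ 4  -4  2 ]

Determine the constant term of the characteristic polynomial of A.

-106

Expand det(zI - A) for the 3×3 matrix.
p(z) = z^3 - 3z^2 + 13z - 106.
(Check: constant term = det(-A) = (-1)^3 det A = -106; coefficient of z^2 = -tr A = -3.)
The constant term is -106.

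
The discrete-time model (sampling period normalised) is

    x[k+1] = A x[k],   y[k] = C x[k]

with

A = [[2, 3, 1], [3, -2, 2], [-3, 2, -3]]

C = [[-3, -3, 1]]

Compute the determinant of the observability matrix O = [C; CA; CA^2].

CA = [[-18, -1, -12]]
CA^2 = [[-3, -76, 16]]
Observability matrix O = [C; CA; CA^2] = [[-3, -3, 1], [-18, -1, -12], [-3, -76, 16]]
Expanding along the first row, det(O) = (-3)·((-1)·16 - (-12)·(-76)) - (-3)·((-18)·16 - (-12)·(-3)) + 1·((-18)·(-76) - (-1)·(-3)) = (-3)·(-928) - (-3)·(-324) + 1·1365 = 3177
Since det(O) ≠ 0, rank(O) = 3 and the system is completely observable.

3177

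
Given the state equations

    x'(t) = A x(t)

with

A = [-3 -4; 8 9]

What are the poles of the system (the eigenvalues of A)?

1, 5

det(sI - A) = s^2 - (tr A)s + det A, with tr A = (-3) + 9 = 6 and det A = (-3)·9 - (-4)·8 = -27 - (-32) = 5.
So p(s) = det(sI - A) = s^2 - 6s + 5.
Factor s^2 - 6s + 5: two numbers with sum 6 and product 5 are 5 and 1, so s^2 - 6s + 5 = (s - 5)(s - 1).
Hence p(s) = (s - 5) (s - 1), with roots 1, 5.
At least one eigenvalue has non-negative real part, so the system is not asymptotically stable.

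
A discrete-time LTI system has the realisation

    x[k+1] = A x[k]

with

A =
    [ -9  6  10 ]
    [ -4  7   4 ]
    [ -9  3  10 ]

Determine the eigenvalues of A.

1, 3, 4

det(zI - A) = z^3 - (tr A)z^2 + (M11 + M22 + M33)z - det A, where Mii is the 2×2 principal minor of A obtained by deleting row i and column i.
tr A = (-9) + 7 + 10 = 8; M11 = 7·10 - 4·3 = 70 - 12 = 58; M22 = (-9)·10 - 10·(-9) = -90 - (-90) = 0; M33 = (-9)·7 - 6·(-4) = -63 - (-24) = -39; sum of minors = 19.
det A = (-9)·(7·10 - 4·3) - 6·((-4)·10 - 4·(-9)) + 10·((-4)·3 - 7·(-9)) = (-9)·58 - 6·(-4) + 10·51 = 12.
So p(z) = det(zI - A) = z^3 - 8z^2 + 19z - 12.
Rational-root test: any integer root divides -12. Testing small divisors, z = 1 works: p(1) = 1 + (-8) + 19 + (-12) = 0, so (z - 1) is a factor.
Dividing, p(z) = (z - 1)(z^2 - 7z + 12).
Factor z^2 - 7z + 12: two numbers with sum 7 and product 12 are 4 and 3, so z^2 - 7z + 12 = (z - 4)(z - 3).
Hence p(z) = (z - 4) (z - 3) (z - 1), with roots 1, 3, 4.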